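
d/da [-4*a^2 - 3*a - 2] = -8*a - 3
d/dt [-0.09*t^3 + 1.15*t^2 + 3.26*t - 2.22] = -0.27*t^2 + 2.3*t + 3.26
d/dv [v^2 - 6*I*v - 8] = 2*v - 6*I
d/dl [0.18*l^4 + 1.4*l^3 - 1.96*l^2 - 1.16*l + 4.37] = 0.72*l^3 + 4.2*l^2 - 3.92*l - 1.16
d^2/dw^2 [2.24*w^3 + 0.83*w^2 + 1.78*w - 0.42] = 13.44*w + 1.66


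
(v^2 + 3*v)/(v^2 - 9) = v/(v - 3)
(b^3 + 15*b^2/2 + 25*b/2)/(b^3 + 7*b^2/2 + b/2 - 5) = b*(b + 5)/(b^2 + b - 2)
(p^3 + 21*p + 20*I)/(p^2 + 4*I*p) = p - 4*I + 5/p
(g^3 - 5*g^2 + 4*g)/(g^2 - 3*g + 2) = g*(g - 4)/(g - 2)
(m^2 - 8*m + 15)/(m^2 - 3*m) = (m - 5)/m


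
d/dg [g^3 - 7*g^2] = g*(3*g - 14)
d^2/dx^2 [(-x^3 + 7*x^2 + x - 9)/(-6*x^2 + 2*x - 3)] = 2*(-134*x^3 + 1332*x^2 - 243*x - 195)/(216*x^6 - 216*x^5 + 396*x^4 - 224*x^3 + 198*x^2 - 54*x + 27)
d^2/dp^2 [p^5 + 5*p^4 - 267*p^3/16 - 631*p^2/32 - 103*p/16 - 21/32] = 20*p^3 + 60*p^2 - 801*p/8 - 631/16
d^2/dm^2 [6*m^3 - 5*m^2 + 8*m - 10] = 36*m - 10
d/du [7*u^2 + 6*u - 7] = 14*u + 6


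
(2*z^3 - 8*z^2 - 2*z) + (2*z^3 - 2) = 4*z^3 - 8*z^2 - 2*z - 2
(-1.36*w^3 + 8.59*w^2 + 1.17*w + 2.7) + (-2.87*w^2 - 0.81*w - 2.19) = -1.36*w^3 + 5.72*w^2 + 0.36*w + 0.51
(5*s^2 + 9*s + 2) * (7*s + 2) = 35*s^3 + 73*s^2 + 32*s + 4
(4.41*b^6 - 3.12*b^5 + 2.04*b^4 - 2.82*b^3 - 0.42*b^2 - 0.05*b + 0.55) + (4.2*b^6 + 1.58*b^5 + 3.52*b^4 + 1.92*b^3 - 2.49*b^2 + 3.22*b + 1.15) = 8.61*b^6 - 1.54*b^5 + 5.56*b^4 - 0.9*b^3 - 2.91*b^2 + 3.17*b + 1.7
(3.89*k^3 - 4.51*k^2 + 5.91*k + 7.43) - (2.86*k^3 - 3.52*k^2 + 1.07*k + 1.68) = 1.03*k^3 - 0.99*k^2 + 4.84*k + 5.75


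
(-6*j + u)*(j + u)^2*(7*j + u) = -42*j^4 - 83*j^3*u - 39*j^2*u^2 + 3*j*u^3 + u^4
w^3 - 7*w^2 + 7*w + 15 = (w - 5)*(w - 3)*(w + 1)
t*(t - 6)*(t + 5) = t^3 - t^2 - 30*t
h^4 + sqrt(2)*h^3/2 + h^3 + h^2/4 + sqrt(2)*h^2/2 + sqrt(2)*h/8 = h*(h + 1/2)^2*(h + sqrt(2)/2)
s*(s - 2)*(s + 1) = s^3 - s^2 - 2*s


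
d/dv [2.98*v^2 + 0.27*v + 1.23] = 5.96*v + 0.27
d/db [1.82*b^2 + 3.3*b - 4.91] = 3.64*b + 3.3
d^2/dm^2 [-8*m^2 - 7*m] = -16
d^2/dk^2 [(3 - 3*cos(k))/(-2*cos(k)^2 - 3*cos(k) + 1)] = 3*(-36*sin(k)^4*cos(k) + 22*sin(k)^4 - 34*sin(k)^2 - 19*cos(k)/2 - 9*cos(3*k)/2 + 2*cos(5*k) - 4)/(-2*sin(k)^2 + 3*cos(k) + 1)^3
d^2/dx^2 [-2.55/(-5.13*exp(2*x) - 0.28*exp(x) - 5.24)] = (2.55*(10.26*exp(x) + 0.28)*(20.52*exp(x) + 0.56)*exp(x) - (52.326*exp(x) + 0.714)*(5.13*exp(2*x) + 0.28*exp(x) + 5.24))*exp(x)/(5.13*exp(2*x) + 0.28*exp(x) + 5.24)^3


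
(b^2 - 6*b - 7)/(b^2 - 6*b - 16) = (-b^2 + 6*b + 7)/(-b^2 + 6*b + 16)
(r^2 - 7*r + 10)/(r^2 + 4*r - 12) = (r - 5)/(r + 6)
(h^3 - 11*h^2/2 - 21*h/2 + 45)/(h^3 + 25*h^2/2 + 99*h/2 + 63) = (2*h^2 - 17*h + 30)/(2*h^2 + 19*h + 42)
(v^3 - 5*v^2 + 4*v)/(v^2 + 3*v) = (v^2 - 5*v + 4)/(v + 3)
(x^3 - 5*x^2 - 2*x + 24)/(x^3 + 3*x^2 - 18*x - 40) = (x - 3)/(x + 5)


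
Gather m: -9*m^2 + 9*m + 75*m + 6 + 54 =-9*m^2 + 84*m + 60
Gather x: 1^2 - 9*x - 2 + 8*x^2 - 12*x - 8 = 8*x^2 - 21*x - 9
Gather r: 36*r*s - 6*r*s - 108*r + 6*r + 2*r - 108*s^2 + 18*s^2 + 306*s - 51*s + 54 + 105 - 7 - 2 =r*(30*s - 100) - 90*s^2 + 255*s + 150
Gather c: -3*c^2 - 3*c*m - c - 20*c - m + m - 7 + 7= -3*c^2 + c*(-3*m - 21)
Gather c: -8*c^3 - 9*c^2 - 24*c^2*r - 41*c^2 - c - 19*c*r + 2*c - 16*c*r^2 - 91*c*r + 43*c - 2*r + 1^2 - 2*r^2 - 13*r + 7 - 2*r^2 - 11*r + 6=-8*c^3 + c^2*(-24*r - 50) + c*(-16*r^2 - 110*r + 44) - 4*r^2 - 26*r + 14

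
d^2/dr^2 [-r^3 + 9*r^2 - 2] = 18 - 6*r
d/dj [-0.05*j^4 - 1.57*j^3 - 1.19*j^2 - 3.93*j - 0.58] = -0.2*j^3 - 4.71*j^2 - 2.38*j - 3.93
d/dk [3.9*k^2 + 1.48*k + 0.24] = 7.8*k + 1.48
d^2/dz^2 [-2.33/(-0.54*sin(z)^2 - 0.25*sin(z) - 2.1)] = (-2.717712*sin(z)^4 - 0.94365*sin(z)^3 + 14.499823*sin(z)^2 + 3.11055*sin(z) - 4.99319)/(0.54*sin(z)^2 + 0.25*sin(z) + 2.1)^3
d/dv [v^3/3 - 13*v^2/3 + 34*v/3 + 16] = v^2 - 26*v/3 + 34/3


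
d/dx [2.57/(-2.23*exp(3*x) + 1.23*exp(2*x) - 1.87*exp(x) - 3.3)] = (17.1933*exp(2*x) - 6.3222*exp(x) + 4.8059)*exp(x)/(2.23*exp(3*x) - 1.23*exp(2*x) + 1.87*exp(x) + 3.3)^2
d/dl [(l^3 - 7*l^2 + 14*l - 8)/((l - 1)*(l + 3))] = (l^2 + 6*l - 26)/(l^2 + 6*l + 9)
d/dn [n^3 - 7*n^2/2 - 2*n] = 3*n^2 - 7*n - 2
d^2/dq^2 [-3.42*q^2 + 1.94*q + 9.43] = -6.84000000000000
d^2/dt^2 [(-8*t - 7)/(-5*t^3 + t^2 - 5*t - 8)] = 2*((8*t + 7)*(15*t^2 - 2*t + 5)^2 + (-120*t^2 + 16*t - (8*t + 7)*(15*t - 1) - 40)*(5*t^3 - t^2 + 5*t + 8))/(5*t^3 - t^2 + 5*t + 8)^3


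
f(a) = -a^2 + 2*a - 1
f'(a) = 2 - 2*a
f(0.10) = -0.81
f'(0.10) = 1.80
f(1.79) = -0.62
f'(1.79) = -1.58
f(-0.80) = -3.24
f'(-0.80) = 3.60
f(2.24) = -1.54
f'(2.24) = -2.48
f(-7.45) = -71.40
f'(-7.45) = 16.90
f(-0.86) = -3.46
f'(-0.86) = 3.72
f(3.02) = -4.08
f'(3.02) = -4.04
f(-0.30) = -1.69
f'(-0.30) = 2.60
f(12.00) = -121.00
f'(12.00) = -22.00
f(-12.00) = -169.00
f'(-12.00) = 26.00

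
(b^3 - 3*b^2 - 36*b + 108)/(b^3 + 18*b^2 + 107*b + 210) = (b^2 - 9*b + 18)/(b^2 + 12*b + 35)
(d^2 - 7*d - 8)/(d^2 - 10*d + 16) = (d + 1)/(d - 2)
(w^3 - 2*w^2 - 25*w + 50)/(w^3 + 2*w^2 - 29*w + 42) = (w^2 - 25)/(w^2 + 4*w - 21)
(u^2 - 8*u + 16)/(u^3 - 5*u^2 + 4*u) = (u - 4)/(u*(u - 1))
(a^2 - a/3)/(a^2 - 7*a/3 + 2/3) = a/(a - 2)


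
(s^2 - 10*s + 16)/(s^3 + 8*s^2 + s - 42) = (s - 8)/(s^2 + 10*s + 21)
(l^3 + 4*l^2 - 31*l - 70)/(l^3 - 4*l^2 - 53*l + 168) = (l^2 - 3*l - 10)/(l^2 - 11*l + 24)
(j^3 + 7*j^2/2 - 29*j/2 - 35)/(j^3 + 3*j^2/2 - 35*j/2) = (j + 2)/j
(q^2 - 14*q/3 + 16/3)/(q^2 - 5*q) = (3*q^2 - 14*q + 16)/(3*q*(q - 5))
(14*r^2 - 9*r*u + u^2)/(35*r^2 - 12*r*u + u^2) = (2*r - u)/(5*r - u)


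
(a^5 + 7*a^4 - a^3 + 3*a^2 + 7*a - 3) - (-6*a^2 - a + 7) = a^5 + 7*a^4 - a^3 + 9*a^2 + 8*a - 10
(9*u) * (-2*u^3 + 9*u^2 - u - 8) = -18*u^4 + 81*u^3 - 9*u^2 - 72*u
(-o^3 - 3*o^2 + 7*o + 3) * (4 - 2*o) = 2*o^4 + 2*o^3 - 26*o^2 + 22*o + 12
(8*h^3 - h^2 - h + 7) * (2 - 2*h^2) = -16*h^5 + 2*h^4 + 18*h^3 - 16*h^2 - 2*h + 14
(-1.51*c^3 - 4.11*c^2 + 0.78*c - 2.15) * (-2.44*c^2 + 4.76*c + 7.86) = 3.6844*c^5 + 2.8408*c^4 - 33.3354*c^3 - 23.3458*c^2 - 4.1032*c - 16.899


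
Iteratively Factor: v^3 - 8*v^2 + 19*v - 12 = (v - 1)*(v^2 - 7*v + 12) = (v - 3)*(v - 1)*(v - 4)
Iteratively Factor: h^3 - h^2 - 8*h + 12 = (h + 3)*(h^2 - 4*h + 4) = (h - 2)*(h + 3)*(h - 2)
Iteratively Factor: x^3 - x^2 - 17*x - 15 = (x + 1)*(x^2 - 2*x - 15) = (x + 1)*(x + 3)*(x - 5)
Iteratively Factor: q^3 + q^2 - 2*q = (q)*(q^2 + q - 2) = q*(q - 1)*(q + 2)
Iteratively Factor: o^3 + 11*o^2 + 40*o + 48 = (o + 3)*(o^2 + 8*o + 16) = (o + 3)*(o + 4)*(o + 4)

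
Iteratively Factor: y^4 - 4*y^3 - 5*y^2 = (y)*(y^3 - 4*y^2 - 5*y) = y*(y + 1)*(y^2 - 5*y) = y^2*(y + 1)*(y - 5)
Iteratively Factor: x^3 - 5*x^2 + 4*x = (x - 1)*(x^2 - 4*x) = (x - 4)*(x - 1)*(x)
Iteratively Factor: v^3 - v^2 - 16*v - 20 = (v + 2)*(v^2 - 3*v - 10) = (v + 2)^2*(v - 5)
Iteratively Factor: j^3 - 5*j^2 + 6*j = (j - 2)*(j^2 - 3*j) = (j - 3)*(j - 2)*(j)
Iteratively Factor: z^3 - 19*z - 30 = (z - 5)*(z^2 + 5*z + 6) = (z - 5)*(z + 2)*(z + 3)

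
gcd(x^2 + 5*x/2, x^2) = x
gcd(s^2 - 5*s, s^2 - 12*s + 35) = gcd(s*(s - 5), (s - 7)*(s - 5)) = s - 5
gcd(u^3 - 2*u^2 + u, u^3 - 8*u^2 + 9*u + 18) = 1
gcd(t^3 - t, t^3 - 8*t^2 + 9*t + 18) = t + 1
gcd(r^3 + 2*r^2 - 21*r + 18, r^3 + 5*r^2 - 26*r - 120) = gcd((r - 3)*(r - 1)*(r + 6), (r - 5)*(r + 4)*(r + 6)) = r + 6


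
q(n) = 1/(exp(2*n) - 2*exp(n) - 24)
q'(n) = (-2*exp(2*n) + 2*exp(n))/(exp(2*n) - 2*exp(n) - 24)^2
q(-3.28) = -0.04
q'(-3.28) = 0.00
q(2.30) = 0.02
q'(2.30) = -0.06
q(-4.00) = -0.04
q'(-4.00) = 0.00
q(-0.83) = -0.04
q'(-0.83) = 0.00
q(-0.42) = -0.04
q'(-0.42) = 0.00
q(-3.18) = -0.04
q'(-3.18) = 0.00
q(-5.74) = -0.04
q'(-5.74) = 0.00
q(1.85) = 0.27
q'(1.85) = -4.91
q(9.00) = 0.00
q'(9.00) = 0.00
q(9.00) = 0.00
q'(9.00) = 0.00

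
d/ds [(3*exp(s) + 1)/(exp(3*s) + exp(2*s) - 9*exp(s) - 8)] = (-(3*exp(s) + 1)*(3*exp(2*s) + 2*exp(s) - 9) + 3*exp(3*s) + 3*exp(2*s) - 27*exp(s) - 24)*exp(s)/(exp(3*s) + exp(2*s) - 9*exp(s) - 8)^2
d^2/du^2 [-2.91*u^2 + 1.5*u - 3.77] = -5.82000000000000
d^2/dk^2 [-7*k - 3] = 0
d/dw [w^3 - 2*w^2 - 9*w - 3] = 3*w^2 - 4*w - 9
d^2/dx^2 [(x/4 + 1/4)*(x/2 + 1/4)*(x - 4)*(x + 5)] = 3*x^2/2 + 15*x/8 - 9/2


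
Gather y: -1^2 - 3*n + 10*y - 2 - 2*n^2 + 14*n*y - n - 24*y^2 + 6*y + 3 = -2*n^2 - 4*n - 24*y^2 + y*(14*n + 16)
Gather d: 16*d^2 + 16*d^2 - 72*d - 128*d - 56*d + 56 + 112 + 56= 32*d^2 - 256*d + 224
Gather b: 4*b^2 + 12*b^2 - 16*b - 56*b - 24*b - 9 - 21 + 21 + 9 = 16*b^2 - 96*b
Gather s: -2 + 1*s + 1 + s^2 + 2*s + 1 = s^2 + 3*s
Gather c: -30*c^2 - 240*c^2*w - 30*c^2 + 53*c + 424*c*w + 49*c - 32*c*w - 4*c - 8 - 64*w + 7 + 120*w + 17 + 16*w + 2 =c^2*(-240*w - 60) + c*(392*w + 98) + 72*w + 18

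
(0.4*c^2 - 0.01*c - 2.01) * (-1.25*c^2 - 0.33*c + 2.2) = -0.5*c^4 - 0.1195*c^3 + 3.3958*c^2 + 0.6413*c - 4.422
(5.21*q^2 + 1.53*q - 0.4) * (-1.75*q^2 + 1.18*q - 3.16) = -9.1175*q^4 + 3.4703*q^3 - 13.9582*q^2 - 5.3068*q + 1.264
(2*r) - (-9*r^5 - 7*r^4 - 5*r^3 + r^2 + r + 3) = 9*r^5 + 7*r^4 + 5*r^3 - r^2 + r - 3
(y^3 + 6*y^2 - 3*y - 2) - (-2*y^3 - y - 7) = 3*y^3 + 6*y^2 - 2*y + 5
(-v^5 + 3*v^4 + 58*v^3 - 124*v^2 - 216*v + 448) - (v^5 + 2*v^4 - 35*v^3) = -2*v^5 + v^4 + 93*v^3 - 124*v^2 - 216*v + 448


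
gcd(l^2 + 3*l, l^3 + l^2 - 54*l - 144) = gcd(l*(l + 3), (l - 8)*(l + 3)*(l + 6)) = l + 3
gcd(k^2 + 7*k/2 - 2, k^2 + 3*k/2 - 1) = k - 1/2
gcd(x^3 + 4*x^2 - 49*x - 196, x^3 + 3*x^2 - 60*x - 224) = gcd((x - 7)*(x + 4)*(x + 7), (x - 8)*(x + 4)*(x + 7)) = x^2 + 11*x + 28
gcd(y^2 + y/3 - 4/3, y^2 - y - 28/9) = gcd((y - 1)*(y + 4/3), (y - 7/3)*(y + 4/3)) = y + 4/3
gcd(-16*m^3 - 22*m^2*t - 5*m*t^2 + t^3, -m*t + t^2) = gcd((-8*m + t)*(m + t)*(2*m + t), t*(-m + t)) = 1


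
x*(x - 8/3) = x^2 - 8*x/3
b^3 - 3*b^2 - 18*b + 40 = (b - 5)*(b - 2)*(b + 4)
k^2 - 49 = (k - 7)*(k + 7)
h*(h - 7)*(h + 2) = h^3 - 5*h^2 - 14*h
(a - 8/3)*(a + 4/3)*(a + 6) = a^3 + 14*a^2/3 - 104*a/9 - 64/3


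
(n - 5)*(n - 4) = n^2 - 9*n + 20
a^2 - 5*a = a*(a - 5)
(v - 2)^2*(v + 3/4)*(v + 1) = v^4 - 9*v^3/4 - 9*v^2/4 + 4*v + 3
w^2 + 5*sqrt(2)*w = w*(w + 5*sqrt(2))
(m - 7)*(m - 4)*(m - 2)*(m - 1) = m^4 - 14*m^3 + 63*m^2 - 106*m + 56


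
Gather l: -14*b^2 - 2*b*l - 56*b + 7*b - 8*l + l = -14*b^2 - 49*b + l*(-2*b - 7)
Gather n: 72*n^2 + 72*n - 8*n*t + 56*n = 72*n^2 + n*(128 - 8*t)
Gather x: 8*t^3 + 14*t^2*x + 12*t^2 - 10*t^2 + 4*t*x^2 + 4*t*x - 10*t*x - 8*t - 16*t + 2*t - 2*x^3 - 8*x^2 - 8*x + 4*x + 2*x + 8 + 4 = 8*t^3 + 2*t^2 - 22*t - 2*x^3 + x^2*(4*t - 8) + x*(14*t^2 - 6*t - 2) + 12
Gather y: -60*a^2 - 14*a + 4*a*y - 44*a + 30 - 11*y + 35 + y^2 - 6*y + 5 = -60*a^2 - 58*a + y^2 + y*(4*a - 17) + 70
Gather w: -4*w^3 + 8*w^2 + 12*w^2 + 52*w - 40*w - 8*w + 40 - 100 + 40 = -4*w^3 + 20*w^2 + 4*w - 20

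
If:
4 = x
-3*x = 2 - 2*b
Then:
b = 7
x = 4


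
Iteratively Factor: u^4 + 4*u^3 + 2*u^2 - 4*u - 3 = (u + 3)*(u^3 + u^2 - u - 1) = (u + 1)*(u + 3)*(u^2 - 1) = (u - 1)*(u + 1)*(u + 3)*(u + 1)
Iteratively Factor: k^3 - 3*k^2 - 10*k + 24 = (k - 4)*(k^2 + k - 6) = (k - 4)*(k + 3)*(k - 2)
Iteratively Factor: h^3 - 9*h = (h)*(h^2 - 9) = h*(h + 3)*(h - 3)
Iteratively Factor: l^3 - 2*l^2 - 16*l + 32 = (l - 2)*(l^2 - 16) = (l - 2)*(l + 4)*(l - 4)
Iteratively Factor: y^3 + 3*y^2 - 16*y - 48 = (y - 4)*(y^2 + 7*y + 12) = (y - 4)*(y + 4)*(y + 3)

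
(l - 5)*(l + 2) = l^2 - 3*l - 10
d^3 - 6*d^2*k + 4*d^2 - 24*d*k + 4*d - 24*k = (d + 2)^2*(d - 6*k)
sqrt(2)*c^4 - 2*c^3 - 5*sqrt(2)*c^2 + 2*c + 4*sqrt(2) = (c - 1)*(c - 2*sqrt(2))*(c + sqrt(2))*(sqrt(2)*c + sqrt(2))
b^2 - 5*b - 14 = (b - 7)*(b + 2)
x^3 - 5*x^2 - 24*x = x*(x - 8)*(x + 3)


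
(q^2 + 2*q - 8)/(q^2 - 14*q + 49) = (q^2 + 2*q - 8)/(q^2 - 14*q + 49)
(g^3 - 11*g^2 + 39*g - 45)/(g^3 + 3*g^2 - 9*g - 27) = (g^2 - 8*g + 15)/(g^2 + 6*g + 9)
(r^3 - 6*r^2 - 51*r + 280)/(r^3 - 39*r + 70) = (r - 8)/(r - 2)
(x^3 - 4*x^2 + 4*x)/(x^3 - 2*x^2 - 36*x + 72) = x*(x - 2)/(x^2 - 36)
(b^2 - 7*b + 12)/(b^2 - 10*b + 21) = (b - 4)/(b - 7)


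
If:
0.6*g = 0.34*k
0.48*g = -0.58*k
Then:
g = 0.00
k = 0.00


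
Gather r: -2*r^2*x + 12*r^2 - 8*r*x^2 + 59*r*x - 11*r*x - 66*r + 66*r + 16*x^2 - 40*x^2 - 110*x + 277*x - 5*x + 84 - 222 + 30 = r^2*(12 - 2*x) + r*(-8*x^2 + 48*x) - 24*x^2 + 162*x - 108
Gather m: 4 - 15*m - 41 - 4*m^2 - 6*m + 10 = -4*m^2 - 21*m - 27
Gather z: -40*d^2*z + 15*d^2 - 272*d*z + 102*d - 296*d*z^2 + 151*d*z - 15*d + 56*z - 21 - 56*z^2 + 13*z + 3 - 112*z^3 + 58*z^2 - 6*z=15*d^2 + 87*d - 112*z^3 + z^2*(2 - 296*d) + z*(-40*d^2 - 121*d + 63) - 18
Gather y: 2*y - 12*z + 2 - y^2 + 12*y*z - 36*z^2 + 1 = -y^2 + y*(12*z + 2) - 36*z^2 - 12*z + 3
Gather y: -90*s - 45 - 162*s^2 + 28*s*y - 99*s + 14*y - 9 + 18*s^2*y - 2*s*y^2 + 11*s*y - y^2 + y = -162*s^2 - 189*s + y^2*(-2*s - 1) + y*(18*s^2 + 39*s + 15) - 54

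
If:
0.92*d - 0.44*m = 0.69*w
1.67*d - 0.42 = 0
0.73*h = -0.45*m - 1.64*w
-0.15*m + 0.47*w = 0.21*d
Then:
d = 0.25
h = -0.56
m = 0.23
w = 0.19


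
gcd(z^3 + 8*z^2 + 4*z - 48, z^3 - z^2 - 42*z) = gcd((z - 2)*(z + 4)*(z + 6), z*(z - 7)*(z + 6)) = z + 6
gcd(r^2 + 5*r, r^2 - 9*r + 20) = 1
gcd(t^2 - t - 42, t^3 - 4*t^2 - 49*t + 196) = t - 7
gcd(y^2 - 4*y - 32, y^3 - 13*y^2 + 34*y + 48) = y - 8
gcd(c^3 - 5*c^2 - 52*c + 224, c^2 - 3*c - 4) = c - 4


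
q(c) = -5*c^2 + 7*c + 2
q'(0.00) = 7.00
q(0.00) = 2.00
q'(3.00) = -23.00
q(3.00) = -22.00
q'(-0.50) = 12.00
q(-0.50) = -2.75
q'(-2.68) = 33.80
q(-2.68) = -52.67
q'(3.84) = -31.40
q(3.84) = -44.85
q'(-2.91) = 36.10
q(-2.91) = -60.71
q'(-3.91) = 46.10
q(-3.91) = -101.81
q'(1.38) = -6.80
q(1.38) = 2.14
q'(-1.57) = 22.70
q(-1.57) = -21.31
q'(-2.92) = 36.20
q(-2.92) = -61.07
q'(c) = 7 - 10*c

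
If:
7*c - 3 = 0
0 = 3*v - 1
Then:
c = 3/7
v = 1/3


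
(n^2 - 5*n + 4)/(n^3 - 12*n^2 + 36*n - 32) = (n^2 - 5*n + 4)/(n^3 - 12*n^2 + 36*n - 32)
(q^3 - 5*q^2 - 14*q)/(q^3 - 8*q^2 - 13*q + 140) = q*(q + 2)/(q^2 - q - 20)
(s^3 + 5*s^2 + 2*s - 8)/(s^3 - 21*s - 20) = (s^2 + s - 2)/(s^2 - 4*s - 5)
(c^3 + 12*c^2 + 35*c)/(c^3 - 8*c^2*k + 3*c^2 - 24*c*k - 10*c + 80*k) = c*(c + 7)/(c^2 - 8*c*k - 2*c + 16*k)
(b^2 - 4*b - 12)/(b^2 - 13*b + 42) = (b + 2)/(b - 7)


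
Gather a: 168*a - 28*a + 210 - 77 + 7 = 140*a + 140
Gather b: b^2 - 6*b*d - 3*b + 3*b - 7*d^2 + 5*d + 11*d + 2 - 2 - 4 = b^2 - 6*b*d - 7*d^2 + 16*d - 4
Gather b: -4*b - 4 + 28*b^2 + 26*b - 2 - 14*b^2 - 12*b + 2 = 14*b^2 + 10*b - 4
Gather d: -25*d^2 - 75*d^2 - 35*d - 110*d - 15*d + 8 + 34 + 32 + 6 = -100*d^2 - 160*d + 80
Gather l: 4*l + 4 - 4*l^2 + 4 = -4*l^2 + 4*l + 8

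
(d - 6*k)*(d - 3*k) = d^2 - 9*d*k + 18*k^2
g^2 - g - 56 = (g - 8)*(g + 7)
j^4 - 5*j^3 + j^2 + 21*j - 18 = (j - 3)^2*(j - 1)*(j + 2)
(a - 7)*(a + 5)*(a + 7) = a^3 + 5*a^2 - 49*a - 245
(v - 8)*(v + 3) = v^2 - 5*v - 24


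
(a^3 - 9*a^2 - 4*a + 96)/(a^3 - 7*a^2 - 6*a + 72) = (a - 8)/(a - 6)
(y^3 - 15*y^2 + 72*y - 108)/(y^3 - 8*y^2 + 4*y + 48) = (y^2 - 9*y + 18)/(y^2 - 2*y - 8)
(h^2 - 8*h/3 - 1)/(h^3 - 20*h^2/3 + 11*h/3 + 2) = (h - 3)/(h^2 - 7*h + 6)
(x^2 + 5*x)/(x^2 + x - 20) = x/(x - 4)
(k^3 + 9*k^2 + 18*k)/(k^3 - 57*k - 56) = k*(k^2 + 9*k + 18)/(k^3 - 57*k - 56)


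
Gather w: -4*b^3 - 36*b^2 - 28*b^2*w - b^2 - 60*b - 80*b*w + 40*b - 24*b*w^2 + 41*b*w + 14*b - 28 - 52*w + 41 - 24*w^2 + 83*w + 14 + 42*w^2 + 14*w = -4*b^3 - 37*b^2 - 6*b + w^2*(18 - 24*b) + w*(-28*b^2 - 39*b + 45) + 27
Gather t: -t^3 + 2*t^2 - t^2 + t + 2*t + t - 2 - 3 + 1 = -t^3 + t^2 + 4*t - 4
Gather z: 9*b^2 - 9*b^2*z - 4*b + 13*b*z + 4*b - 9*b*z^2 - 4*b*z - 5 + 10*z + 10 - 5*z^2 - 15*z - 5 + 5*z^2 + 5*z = 9*b^2 - 9*b*z^2 + z*(-9*b^2 + 9*b)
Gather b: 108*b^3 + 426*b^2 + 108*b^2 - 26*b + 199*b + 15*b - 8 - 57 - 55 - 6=108*b^3 + 534*b^2 + 188*b - 126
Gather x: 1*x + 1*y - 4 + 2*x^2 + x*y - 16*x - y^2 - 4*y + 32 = 2*x^2 + x*(y - 15) - y^2 - 3*y + 28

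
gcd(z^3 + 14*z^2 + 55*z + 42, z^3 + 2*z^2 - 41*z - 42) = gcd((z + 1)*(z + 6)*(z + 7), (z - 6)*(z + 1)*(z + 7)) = z^2 + 8*z + 7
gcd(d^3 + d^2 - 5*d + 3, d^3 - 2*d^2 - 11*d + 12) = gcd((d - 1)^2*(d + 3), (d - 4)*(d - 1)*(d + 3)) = d^2 + 2*d - 3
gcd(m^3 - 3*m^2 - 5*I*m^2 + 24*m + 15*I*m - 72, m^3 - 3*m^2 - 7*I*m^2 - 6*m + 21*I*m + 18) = m - 3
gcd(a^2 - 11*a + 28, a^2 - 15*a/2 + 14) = a - 4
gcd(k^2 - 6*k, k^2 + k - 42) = k - 6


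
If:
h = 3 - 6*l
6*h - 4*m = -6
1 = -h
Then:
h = -1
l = 2/3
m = 0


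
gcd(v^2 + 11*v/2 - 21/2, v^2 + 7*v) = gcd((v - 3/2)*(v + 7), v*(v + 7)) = v + 7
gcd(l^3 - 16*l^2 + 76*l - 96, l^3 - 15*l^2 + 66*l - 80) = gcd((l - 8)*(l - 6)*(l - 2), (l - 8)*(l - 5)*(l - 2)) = l^2 - 10*l + 16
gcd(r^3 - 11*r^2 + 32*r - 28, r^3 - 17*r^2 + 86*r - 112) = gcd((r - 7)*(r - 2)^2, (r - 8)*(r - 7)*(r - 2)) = r^2 - 9*r + 14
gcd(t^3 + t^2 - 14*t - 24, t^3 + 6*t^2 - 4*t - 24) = t + 2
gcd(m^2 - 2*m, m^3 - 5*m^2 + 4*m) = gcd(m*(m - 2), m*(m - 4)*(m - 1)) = m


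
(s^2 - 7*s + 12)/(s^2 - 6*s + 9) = (s - 4)/(s - 3)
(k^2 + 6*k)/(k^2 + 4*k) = (k + 6)/(k + 4)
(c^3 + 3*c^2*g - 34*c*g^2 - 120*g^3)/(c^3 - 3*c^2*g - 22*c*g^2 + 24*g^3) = (c + 5*g)/(c - g)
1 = 1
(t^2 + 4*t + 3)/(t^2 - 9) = (t + 1)/(t - 3)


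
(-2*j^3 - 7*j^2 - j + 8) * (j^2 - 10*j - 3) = -2*j^5 + 13*j^4 + 75*j^3 + 39*j^2 - 77*j - 24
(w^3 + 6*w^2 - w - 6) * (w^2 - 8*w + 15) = w^5 - 2*w^4 - 34*w^3 + 92*w^2 + 33*w - 90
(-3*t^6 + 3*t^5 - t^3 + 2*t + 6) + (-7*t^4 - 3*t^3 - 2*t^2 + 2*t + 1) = -3*t^6 + 3*t^5 - 7*t^4 - 4*t^3 - 2*t^2 + 4*t + 7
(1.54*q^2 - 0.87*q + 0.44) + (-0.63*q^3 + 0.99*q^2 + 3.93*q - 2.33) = -0.63*q^3 + 2.53*q^2 + 3.06*q - 1.89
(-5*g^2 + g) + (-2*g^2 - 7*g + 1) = -7*g^2 - 6*g + 1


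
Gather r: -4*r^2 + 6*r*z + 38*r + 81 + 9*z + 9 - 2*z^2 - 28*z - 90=-4*r^2 + r*(6*z + 38) - 2*z^2 - 19*z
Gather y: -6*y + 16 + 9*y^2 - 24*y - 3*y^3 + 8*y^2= -3*y^3 + 17*y^2 - 30*y + 16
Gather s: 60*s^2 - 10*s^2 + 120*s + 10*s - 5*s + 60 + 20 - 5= 50*s^2 + 125*s + 75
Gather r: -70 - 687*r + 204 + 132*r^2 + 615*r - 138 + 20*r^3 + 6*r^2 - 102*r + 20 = 20*r^3 + 138*r^2 - 174*r + 16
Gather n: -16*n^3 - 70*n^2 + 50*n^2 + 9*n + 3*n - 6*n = -16*n^3 - 20*n^2 + 6*n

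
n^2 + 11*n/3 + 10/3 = (n + 5/3)*(n + 2)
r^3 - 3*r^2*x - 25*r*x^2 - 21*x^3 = (r - 7*x)*(r + x)*(r + 3*x)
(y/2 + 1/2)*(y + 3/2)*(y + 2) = y^3/2 + 9*y^2/4 + 13*y/4 + 3/2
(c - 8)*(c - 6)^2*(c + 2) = c^4 - 18*c^3 + 92*c^2 - 24*c - 576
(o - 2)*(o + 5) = o^2 + 3*o - 10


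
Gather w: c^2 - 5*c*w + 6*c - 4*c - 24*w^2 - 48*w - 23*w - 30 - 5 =c^2 + 2*c - 24*w^2 + w*(-5*c - 71) - 35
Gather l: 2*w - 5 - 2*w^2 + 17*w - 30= -2*w^2 + 19*w - 35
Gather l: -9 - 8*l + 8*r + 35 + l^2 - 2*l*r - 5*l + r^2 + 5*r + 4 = l^2 + l*(-2*r - 13) + r^2 + 13*r + 30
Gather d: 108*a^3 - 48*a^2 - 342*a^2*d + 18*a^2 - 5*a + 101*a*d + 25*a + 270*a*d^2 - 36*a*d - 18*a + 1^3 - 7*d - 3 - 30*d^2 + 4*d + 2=108*a^3 - 30*a^2 + 2*a + d^2*(270*a - 30) + d*(-342*a^2 + 65*a - 3)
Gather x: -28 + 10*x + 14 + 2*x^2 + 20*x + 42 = 2*x^2 + 30*x + 28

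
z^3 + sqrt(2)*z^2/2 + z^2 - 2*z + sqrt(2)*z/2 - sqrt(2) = (z - 1)*(z + 2)*(z + sqrt(2)/2)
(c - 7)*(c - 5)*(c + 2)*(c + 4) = c^4 - 6*c^3 - 29*c^2 + 114*c + 280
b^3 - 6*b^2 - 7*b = b*(b - 7)*(b + 1)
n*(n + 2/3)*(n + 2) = n^3 + 8*n^2/3 + 4*n/3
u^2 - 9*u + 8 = (u - 8)*(u - 1)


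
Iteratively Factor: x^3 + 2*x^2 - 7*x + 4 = (x + 4)*(x^2 - 2*x + 1) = (x - 1)*(x + 4)*(x - 1)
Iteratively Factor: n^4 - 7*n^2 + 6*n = (n)*(n^3 - 7*n + 6) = n*(n - 1)*(n^2 + n - 6) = n*(n - 1)*(n + 3)*(n - 2)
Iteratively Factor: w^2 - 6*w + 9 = (w - 3)*(w - 3)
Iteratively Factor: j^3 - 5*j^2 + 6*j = (j)*(j^2 - 5*j + 6) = j*(j - 2)*(j - 3)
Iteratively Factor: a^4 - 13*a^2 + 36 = (a + 2)*(a^3 - 2*a^2 - 9*a + 18) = (a + 2)*(a + 3)*(a^2 - 5*a + 6) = (a - 2)*(a + 2)*(a + 3)*(a - 3)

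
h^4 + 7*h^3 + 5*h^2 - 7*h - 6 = (h - 1)*(h + 1)^2*(h + 6)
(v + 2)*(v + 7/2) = v^2 + 11*v/2 + 7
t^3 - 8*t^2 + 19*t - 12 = (t - 4)*(t - 3)*(t - 1)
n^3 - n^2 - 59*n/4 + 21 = (n - 7/2)*(n - 3/2)*(n + 4)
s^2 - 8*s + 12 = (s - 6)*(s - 2)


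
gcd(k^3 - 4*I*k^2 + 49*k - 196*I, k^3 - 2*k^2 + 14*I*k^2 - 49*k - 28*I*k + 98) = k + 7*I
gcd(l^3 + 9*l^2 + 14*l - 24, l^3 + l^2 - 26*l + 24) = l^2 + 5*l - 6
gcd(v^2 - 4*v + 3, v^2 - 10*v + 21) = v - 3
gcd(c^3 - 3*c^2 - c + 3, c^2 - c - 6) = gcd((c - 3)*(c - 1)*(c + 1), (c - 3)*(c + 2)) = c - 3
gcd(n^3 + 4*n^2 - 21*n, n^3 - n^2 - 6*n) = n^2 - 3*n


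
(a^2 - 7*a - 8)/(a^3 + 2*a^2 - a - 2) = (a - 8)/(a^2 + a - 2)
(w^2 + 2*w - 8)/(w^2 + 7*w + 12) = (w - 2)/(w + 3)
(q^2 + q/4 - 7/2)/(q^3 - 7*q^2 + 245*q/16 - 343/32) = 8*(q + 2)/(8*q^2 - 42*q + 49)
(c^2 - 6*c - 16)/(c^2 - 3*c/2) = 2*(c^2 - 6*c - 16)/(c*(2*c - 3))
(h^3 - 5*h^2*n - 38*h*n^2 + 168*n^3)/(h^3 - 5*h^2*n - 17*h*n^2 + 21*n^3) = (h^2 + 2*h*n - 24*n^2)/(h^2 + 2*h*n - 3*n^2)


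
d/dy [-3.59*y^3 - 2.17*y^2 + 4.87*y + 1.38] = -10.77*y^2 - 4.34*y + 4.87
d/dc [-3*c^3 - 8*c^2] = c*(-9*c - 16)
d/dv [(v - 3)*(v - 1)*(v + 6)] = 3*v^2 + 4*v - 21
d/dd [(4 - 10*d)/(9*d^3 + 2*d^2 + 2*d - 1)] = 2*(90*d^3 - 44*d^2 - 8*d + 1)/(81*d^6 + 36*d^5 + 40*d^4 - 10*d^3 - 4*d + 1)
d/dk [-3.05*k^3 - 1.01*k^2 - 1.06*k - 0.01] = -9.15*k^2 - 2.02*k - 1.06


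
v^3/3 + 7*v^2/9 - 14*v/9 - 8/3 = (v/3 + 1)*(v - 2)*(v + 4/3)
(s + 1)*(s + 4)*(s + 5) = s^3 + 10*s^2 + 29*s + 20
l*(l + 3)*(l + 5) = l^3 + 8*l^2 + 15*l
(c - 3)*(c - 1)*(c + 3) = c^3 - c^2 - 9*c + 9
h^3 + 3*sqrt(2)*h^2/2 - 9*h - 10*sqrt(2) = (h - 2*sqrt(2))*(h + sqrt(2))*(h + 5*sqrt(2)/2)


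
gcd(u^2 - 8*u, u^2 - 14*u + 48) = u - 8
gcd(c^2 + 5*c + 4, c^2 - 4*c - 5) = c + 1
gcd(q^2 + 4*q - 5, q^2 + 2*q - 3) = q - 1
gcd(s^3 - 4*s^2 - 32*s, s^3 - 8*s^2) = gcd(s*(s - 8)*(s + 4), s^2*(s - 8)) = s^2 - 8*s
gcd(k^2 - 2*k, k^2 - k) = k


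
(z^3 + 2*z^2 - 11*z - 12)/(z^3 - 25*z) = (z^3 + 2*z^2 - 11*z - 12)/(z*(z^2 - 25))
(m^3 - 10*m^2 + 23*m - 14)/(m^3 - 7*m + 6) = (m - 7)/(m + 3)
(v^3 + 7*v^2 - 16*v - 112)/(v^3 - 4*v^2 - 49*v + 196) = (v + 4)/(v - 7)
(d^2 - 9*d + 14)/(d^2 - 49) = (d - 2)/(d + 7)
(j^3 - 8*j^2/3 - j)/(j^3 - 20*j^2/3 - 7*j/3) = (j - 3)/(j - 7)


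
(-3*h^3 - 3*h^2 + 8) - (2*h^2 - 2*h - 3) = -3*h^3 - 5*h^2 + 2*h + 11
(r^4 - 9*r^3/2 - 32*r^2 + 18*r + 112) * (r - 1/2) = r^5 - 5*r^4 - 119*r^3/4 + 34*r^2 + 103*r - 56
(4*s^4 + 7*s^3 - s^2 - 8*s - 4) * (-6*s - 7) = -24*s^5 - 70*s^4 - 43*s^3 + 55*s^2 + 80*s + 28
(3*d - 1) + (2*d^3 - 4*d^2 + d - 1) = 2*d^3 - 4*d^2 + 4*d - 2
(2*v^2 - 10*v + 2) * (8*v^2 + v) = 16*v^4 - 78*v^3 + 6*v^2 + 2*v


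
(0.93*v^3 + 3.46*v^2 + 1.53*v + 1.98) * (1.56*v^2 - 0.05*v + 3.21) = 1.4508*v^5 + 5.3511*v^4 + 5.1991*v^3 + 14.1189*v^2 + 4.8123*v + 6.3558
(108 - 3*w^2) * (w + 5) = -3*w^3 - 15*w^2 + 108*w + 540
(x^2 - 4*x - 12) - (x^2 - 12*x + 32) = 8*x - 44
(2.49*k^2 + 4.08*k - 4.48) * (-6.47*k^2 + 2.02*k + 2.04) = -16.1103*k^4 - 21.3678*k^3 + 42.3068*k^2 - 0.726400000000002*k - 9.1392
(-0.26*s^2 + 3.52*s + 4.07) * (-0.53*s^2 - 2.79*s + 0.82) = 0.1378*s^4 - 1.1402*s^3 - 12.1911*s^2 - 8.4689*s + 3.3374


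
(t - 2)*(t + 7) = t^2 + 5*t - 14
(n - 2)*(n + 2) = n^2 - 4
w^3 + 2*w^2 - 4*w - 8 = (w - 2)*(w + 2)^2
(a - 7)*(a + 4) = a^2 - 3*a - 28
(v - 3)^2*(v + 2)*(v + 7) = v^4 + 3*v^3 - 31*v^2 - 3*v + 126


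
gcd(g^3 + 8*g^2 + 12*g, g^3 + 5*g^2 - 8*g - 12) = g + 6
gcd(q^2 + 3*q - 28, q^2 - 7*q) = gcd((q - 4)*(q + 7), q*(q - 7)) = 1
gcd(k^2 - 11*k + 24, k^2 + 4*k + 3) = 1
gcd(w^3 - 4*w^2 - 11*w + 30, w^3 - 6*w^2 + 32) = 1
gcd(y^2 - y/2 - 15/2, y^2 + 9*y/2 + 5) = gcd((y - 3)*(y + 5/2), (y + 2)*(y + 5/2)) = y + 5/2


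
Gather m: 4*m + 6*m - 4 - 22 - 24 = 10*m - 50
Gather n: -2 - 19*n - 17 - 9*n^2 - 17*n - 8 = -9*n^2 - 36*n - 27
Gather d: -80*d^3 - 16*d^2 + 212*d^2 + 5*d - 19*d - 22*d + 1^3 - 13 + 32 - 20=-80*d^3 + 196*d^2 - 36*d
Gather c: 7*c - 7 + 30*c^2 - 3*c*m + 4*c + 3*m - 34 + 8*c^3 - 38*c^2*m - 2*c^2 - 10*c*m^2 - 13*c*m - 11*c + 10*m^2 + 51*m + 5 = 8*c^3 + c^2*(28 - 38*m) + c*(-10*m^2 - 16*m) + 10*m^2 + 54*m - 36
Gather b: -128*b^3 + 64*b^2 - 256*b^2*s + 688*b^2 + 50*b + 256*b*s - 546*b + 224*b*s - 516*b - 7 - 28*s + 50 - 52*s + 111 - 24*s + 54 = -128*b^3 + b^2*(752 - 256*s) + b*(480*s - 1012) - 104*s + 208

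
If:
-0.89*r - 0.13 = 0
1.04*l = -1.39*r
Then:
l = 0.20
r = -0.15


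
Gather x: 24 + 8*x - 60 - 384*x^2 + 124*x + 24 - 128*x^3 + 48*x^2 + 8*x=-128*x^3 - 336*x^2 + 140*x - 12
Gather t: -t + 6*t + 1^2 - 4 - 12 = 5*t - 15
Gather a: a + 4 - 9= a - 5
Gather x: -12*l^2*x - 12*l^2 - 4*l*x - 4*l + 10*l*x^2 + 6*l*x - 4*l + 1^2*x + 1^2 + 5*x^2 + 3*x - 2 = -12*l^2 - 8*l + x^2*(10*l + 5) + x*(-12*l^2 + 2*l + 4) - 1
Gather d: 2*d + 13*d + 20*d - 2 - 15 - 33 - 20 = 35*d - 70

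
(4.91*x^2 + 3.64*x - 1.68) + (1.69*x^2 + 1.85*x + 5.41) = 6.6*x^2 + 5.49*x + 3.73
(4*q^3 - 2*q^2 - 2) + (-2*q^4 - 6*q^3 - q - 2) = -2*q^4 - 2*q^3 - 2*q^2 - q - 4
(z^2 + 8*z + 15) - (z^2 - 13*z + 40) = 21*z - 25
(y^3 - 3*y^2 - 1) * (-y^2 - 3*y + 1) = -y^5 + 10*y^3 - 2*y^2 + 3*y - 1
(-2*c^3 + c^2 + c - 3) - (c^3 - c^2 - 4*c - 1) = -3*c^3 + 2*c^2 + 5*c - 2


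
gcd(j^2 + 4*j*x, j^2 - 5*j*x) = j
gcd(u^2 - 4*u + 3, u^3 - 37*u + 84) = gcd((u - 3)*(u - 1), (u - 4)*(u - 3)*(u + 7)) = u - 3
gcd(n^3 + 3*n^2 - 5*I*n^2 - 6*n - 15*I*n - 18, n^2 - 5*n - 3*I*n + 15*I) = n - 3*I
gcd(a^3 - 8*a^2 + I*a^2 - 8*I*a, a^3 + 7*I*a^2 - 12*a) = a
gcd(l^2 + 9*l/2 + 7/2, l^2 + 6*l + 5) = l + 1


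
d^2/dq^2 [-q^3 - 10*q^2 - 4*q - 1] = -6*q - 20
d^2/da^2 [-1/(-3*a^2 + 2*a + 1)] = 2*(9*a^2 - 6*a - 4*(3*a - 1)^2 - 3)/(-3*a^2 + 2*a + 1)^3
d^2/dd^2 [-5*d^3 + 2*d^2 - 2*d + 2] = 4 - 30*d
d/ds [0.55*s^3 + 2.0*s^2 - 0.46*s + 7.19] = 1.65*s^2 + 4.0*s - 0.46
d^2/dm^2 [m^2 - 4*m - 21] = 2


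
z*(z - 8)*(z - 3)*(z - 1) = z^4 - 12*z^3 + 35*z^2 - 24*z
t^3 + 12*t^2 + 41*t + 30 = (t + 1)*(t + 5)*(t + 6)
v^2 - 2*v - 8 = (v - 4)*(v + 2)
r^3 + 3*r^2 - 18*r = r*(r - 3)*(r + 6)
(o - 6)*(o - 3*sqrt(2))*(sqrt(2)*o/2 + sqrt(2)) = sqrt(2)*o^3/2 - 3*o^2 - 2*sqrt(2)*o^2 - 6*sqrt(2)*o + 12*o + 36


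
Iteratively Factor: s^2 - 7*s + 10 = (s - 2)*(s - 5)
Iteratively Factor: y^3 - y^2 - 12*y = (y + 3)*(y^2 - 4*y) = (y - 4)*(y + 3)*(y)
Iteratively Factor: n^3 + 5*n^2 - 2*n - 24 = (n + 4)*(n^2 + n - 6) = (n + 3)*(n + 4)*(n - 2)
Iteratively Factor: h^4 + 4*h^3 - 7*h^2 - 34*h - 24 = (h + 4)*(h^3 - 7*h - 6) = (h + 1)*(h + 4)*(h^2 - h - 6) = (h - 3)*(h + 1)*(h + 4)*(h + 2)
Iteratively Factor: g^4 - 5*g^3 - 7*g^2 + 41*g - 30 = (g - 1)*(g^3 - 4*g^2 - 11*g + 30) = (g - 1)*(g + 3)*(g^2 - 7*g + 10) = (g - 5)*(g - 1)*(g + 3)*(g - 2)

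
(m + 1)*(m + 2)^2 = m^3 + 5*m^2 + 8*m + 4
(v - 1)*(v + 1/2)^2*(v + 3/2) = v^4 + 3*v^3/2 - 3*v^2/4 - 11*v/8 - 3/8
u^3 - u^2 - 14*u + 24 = (u - 3)*(u - 2)*(u + 4)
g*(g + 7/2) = g^2 + 7*g/2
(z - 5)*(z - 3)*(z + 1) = z^3 - 7*z^2 + 7*z + 15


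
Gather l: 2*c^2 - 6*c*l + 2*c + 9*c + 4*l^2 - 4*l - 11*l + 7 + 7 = 2*c^2 + 11*c + 4*l^2 + l*(-6*c - 15) + 14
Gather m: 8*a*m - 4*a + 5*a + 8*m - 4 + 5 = a + m*(8*a + 8) + 1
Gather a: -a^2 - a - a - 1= -a^2 - 2*a - 1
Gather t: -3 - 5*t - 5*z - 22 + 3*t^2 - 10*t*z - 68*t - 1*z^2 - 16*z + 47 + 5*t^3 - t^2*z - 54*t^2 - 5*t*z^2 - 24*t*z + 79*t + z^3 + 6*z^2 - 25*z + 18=5*t^3 + t^2*(-z - 51) + t*(-5*z^2 - 34*z + 6) + z^3 + 5*z^2 - 46*z + 40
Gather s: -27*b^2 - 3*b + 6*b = -27*b^2 + 3*b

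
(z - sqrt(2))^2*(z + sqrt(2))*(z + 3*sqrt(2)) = z^4 + 2*sqrt(2)*z^3 - 8*z^2 - 4*sqrt(2)*z + 12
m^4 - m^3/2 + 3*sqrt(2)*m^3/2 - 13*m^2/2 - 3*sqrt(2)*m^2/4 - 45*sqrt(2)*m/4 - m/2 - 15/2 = (m - 3)*(m + 5/2)*(m + sqrt(2)/2)*(m + sqrt(2))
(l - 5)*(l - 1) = l^2 - 6*l + 5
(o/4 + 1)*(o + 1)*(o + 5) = o^3/4 + 5*o^2/2 + 29*o/4 + 5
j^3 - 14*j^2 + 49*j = j*(j - 7)^2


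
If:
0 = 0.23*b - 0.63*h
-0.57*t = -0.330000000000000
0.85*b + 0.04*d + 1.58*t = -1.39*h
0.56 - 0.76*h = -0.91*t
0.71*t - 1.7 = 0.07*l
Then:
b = 3.92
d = -155.80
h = 1.43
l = -18.41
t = 0.58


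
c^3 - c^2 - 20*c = c*(c - 5)*(c + 4)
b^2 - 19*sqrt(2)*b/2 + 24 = (b - 8*sqrt(2))*(b - 3*sqrt(2)/2)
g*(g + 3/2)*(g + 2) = g^3 + 7*g^2/2 + 3*g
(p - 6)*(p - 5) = p^2 - 11*p + 30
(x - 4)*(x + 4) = x^2 - 16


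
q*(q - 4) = q^2 - 4*q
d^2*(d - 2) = d^3 - 2*d^2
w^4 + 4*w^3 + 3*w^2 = w^2*(w + 1)*(w + 3)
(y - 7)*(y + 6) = y^2 - y - 42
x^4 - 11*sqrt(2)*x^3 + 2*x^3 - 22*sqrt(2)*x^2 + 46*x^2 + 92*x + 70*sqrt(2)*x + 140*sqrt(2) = (x + 2)*(x - 7*sqrt(2))*(x - 5*sqrt(2))*(x + sqrt(2))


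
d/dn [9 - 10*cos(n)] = 10*sin(n)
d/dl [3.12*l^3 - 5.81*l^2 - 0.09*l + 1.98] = 9.36*l^2 - 11.62*l - 0.09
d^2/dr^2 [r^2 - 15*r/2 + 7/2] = 2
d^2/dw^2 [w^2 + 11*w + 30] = 2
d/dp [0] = 0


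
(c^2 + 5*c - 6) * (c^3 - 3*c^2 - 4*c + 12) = c^5 + 2*c^4 - 25*c^3 + 10*c^2 + 84*c - 72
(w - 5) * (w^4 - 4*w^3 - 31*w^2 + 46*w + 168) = w^5 - 9*w^4 - 11*w^3 + 201*w^2 - 62*w - 840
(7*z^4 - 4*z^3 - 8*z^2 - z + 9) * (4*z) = 28*z^5 - 16*z^4 - 32*z^3 - 4*z^2 + 36*z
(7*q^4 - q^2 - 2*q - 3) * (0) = 0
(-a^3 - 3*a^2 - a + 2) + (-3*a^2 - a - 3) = -a^3 - 6*a^2 - 2*a - 1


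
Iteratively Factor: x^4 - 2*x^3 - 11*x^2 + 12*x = (x - 1)*(x^3 - x^2 - 12*x) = (x - 1)*(x + 3)*(x^2 - 4*x) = x*(x - 1)*(x + 3)*(x - 4)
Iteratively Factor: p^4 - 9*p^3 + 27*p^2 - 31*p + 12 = (p - 4)*(p^3 - 5*p^2 + 7*p - 3) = (p - 4)*(p - 1)*(p^2 - 4*p + 3) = (p - 4)*(p - 3)*(p - 1)*(p - 1)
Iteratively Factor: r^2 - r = (r - 1)*(r)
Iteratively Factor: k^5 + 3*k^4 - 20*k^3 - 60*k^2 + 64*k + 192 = (k - 2)*(k^4 + 5*k^3 - 10*k^2 - 80*k - 96) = (k - 2)*(k + 4)*(k^3 + k^2 - 14*k - 24) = (k - 2)*(k + 2)*(k + 4)*(k^2 - k - 12) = (k - 4)*(k - 2)*(k + 2)*(k + 4)*(k + 3)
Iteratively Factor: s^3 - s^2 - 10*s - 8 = (s + 2)*(s^2 - 3*s - 4) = (s + 1)*(s + 2)*(s - 4)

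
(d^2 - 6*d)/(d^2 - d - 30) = d/(d + 5)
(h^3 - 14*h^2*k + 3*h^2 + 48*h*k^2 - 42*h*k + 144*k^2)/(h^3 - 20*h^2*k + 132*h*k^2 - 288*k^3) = (h + 3)/(h - 6*k)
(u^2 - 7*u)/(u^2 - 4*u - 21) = u/(u + 3)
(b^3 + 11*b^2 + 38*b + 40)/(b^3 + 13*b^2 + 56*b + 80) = (b + 2)/(b + 4)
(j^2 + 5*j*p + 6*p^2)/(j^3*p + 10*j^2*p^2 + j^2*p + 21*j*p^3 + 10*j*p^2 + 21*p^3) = (j + 2*p)/(p*(j^2 + 7*j*p + j + 7*p))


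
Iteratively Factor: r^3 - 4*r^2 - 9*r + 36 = (r + 3)*(r^2 - 7*r + 12) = (r - 4)*(r + 3)*(r - 3)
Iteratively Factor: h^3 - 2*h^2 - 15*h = (h)*(h^2 - 2*h - 15) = h*(h + 3)*(h - 5)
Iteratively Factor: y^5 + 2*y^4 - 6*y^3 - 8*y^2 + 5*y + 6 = (y + 3)*(y^4 - y^3 - 3*y^2 + y + 2) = (y + 1)*(y + 3)*(y^3 - 2*y^2 - y + 2) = (y - 2)*(y + 1)*(y + 3)*(y^2 - 1) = (y - 2)*(y + 1)^2*(y + 3)*(y - 1)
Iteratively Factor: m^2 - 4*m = (m - 4)*(m)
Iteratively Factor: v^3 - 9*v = (v - 3)*(v^2 + 3*v) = (v - 3)*(v + 3)*(v)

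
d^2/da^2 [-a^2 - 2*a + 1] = -2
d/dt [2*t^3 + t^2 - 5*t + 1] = 6*t^2 + 2*t - 5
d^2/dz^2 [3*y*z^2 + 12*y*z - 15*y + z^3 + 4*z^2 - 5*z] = 6*y + 6*z + 8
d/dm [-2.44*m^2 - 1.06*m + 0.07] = -4.88*m - 1.06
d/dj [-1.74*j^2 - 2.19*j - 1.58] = -3.48*j - 2.19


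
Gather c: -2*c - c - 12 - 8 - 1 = -3*c - 21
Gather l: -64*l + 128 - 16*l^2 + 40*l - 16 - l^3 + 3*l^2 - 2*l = -l^3 - 13*l^2 - 26*l + 112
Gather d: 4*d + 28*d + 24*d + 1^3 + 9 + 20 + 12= 56*d + 42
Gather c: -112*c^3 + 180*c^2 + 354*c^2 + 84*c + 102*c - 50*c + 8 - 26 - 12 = -112*c^3 + 534*c^2 + 136*c - 30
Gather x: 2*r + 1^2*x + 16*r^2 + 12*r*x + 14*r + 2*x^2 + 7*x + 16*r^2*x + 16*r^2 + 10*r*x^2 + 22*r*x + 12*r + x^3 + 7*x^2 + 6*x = 32*r^2 + 28*r + x^3 + x^2*(10*r + 9) + x*(16*r^2 + 34*r + 14)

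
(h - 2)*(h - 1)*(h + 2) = h^3 - h^2 - 4*h + 4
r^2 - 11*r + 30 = (r - 6)*(r - 5)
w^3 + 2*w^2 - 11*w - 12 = (w - 3)*(w + 1)*(w + 4)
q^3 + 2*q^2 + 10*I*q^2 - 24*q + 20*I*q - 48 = (q + 2)*(q + 4*I)*(q + 6*I)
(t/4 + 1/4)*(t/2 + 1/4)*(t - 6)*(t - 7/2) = t^4/8 - t^3 + 29*t^2/32 + 107*t/32 + 21/16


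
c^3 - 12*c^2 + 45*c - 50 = (c - 5)^2*(c - 2)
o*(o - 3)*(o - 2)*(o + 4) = o^4 - o^3 - 14*o^2 + 24*o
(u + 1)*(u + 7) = u^2 + 8*u + 7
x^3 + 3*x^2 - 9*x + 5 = (x - 1)^2*(x + 5)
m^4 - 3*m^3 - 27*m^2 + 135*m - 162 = (m - 3)^3*(m + 6)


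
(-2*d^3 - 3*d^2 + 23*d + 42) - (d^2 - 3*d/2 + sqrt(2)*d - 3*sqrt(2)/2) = -2*d^3 - 4*d^2 - sqrt(2)*d + 49*d/2 + 3*sqrt(2)/2 + 42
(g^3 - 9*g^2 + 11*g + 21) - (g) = g^3 - 9*g^2 + 10*g + 21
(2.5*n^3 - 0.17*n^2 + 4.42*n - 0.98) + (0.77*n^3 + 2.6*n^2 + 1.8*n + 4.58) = 3.27*n^3 + 2.43*n^2 + 6.22*n + 3.6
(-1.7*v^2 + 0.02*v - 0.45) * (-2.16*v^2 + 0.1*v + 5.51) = 3.672*v^4 - 0.2132*v^3 - 8.393*v^2 + 0.0652*v - 2.4795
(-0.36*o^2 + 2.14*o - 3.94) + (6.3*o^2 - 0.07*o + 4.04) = 5.94*o^2 + 2.07*o + 0.1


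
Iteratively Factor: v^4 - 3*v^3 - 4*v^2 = (v + 1)*(v^3 - 4*v^2) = (v - 4)*(v + 1)*(v^2) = v*(v - 4)*(v + 1)*(v)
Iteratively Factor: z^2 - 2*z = (z)*(z - 2)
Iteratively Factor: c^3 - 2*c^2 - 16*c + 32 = (c - 4)*(c^2 + 2*c - 8) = (c - 4)*(c + 4)*(c - 2)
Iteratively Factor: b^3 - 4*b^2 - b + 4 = (b - 1)*(b^2 - 3*b - 4) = (b - 1)*(b + 1)*(b - 4)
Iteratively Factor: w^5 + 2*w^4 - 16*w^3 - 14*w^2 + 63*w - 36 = (w + 3)*(w^4 - w^3 - 13*w^2 + 25*w - 12) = (w + 3)*(w + 4)*(w^3 - 5*w^2 + 7*w - 3) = (w - 1)*(w + 3)*(w + 4)*(w^2 - 4*w + 3) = (w - 3)*(w - 1)*(w + 3)*(w + 4)*(w - 1)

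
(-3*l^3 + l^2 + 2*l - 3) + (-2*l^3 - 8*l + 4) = -5*l^3 + l^2 - 6*l + 1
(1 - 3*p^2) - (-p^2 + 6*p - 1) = -2*p^2 - 6*p + 2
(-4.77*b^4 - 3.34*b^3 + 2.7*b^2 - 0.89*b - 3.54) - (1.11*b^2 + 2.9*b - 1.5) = -4.77*b^4 - 3.34*b^3 + 1.59*b^2 - 3.79*b - 2.04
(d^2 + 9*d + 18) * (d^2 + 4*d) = d^4 + 13*d^3 + 54*d^2 + 72*d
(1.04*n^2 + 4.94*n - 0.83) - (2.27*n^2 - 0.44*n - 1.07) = -1.23*n^2 + 5.38*n + 0.24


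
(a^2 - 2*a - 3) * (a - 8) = a^3 - 10*a^2 + 13*a + 24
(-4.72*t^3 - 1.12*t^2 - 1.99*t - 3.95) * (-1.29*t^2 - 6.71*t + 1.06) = 6.0888*t^5 + 33.116*t^4 + 5.0791*t^3 + 17.2612*t^2 + 24.3951*t - 4.187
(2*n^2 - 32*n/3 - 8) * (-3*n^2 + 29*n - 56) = -6*n^4 + 90*n^3 - 1192*n^2/3 + 1096*n/3 + 448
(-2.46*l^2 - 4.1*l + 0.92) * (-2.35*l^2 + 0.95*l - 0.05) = 5.781*l^4 + 7.298*l^3 - 5.934*l^2 + 1.079*l - 0.046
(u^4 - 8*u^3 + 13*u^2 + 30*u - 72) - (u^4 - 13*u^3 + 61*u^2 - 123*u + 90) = 5*u^3 - 48*u^2 + 153*u - 162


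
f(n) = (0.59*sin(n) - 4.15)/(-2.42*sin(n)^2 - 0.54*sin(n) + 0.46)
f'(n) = (4.84*sin(n)*cos(n) + 0.54*cos(n))*(0.59*sin(n) - 4.15)/(-2.42*sin(n)^2 - 0.54*sin(n) + 0.46)^2 + 0.59*cos(n)/(-2.42*sin(n)^2 - 0.54*sin(n) + 0.46)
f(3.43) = -10.33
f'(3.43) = -21.19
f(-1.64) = 3.36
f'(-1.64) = -0.68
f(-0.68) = 28.75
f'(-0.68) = 352.87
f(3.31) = -8.81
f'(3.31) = -6.09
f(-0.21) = -9.14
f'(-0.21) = 10.21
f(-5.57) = 4.05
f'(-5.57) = -12.70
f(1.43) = 1.46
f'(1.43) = -0.48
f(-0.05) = -8.69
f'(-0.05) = -4.15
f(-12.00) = 7.28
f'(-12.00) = -37.55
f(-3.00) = -8.67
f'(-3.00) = -3.71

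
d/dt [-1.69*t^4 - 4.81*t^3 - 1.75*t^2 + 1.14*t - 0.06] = -6.76*t^3 - 14.43*t^2 - 3.5*t + 1.14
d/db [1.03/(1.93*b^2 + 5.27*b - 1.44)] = (-3.9758*b - 5.4281)/(1.93*b^2 + 5.27*b - 1.44)^2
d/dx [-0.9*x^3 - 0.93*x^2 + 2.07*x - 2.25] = -2.7*x^2 - 1.86*x + 2.07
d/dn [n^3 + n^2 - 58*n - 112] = 3*n^2 + 2*n - 58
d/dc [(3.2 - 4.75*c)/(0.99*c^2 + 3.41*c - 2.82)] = (4.7025*c^2 - 6.336*c + 2.483)/(0.9801*c^4 + 6.7518*c^3 + 6.0445*c^2 - 19.2324*c + 7.9524)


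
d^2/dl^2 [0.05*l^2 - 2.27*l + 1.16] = 0.100000000000000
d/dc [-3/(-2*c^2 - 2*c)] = 3*(-2*c - 1)/(2*c^2*(c + 1)^2)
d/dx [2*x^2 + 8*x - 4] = 4*x + 8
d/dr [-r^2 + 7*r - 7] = 7 - 2*r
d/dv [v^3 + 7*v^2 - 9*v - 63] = 3*v^2 + 14*v - 9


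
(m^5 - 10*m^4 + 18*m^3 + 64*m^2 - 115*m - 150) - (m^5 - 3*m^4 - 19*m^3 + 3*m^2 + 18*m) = -7*m^4 + 37*m^3 + 61*m^2 - 133*m - 150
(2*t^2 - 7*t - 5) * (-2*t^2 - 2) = -4*t^4 + 14*t^3 + 6*t^2 + 14*t + 10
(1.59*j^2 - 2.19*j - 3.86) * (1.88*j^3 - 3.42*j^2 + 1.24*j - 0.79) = 2.9892*j^5 - 9.555*j^4 + 2.2046*j^3 + 9.2295*j^2 - 3.0563*j + 3.0494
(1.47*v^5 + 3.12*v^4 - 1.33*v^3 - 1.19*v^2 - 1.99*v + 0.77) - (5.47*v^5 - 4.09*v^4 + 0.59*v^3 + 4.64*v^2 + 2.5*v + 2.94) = -4.0*v^5 + 7.21*v^4 - 1.92*v^3 - 5.83*v^2 - 4.49*v - 2.17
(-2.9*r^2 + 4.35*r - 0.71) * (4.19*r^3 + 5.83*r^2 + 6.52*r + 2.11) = -12.151*r^5 + 1.3195*r^4 + 3.4776*r^3 + 18.1037*r^2 + 4.5493*r - 1.4981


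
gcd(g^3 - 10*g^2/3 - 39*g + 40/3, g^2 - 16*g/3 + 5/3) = g - 1/3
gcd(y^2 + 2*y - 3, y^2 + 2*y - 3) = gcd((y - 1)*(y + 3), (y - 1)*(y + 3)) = y^2 + 2*y - 3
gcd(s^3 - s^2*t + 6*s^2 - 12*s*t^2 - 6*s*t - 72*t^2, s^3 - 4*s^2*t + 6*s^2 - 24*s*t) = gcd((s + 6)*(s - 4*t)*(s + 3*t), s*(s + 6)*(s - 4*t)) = s^2 - 4*s*t + 6*s - 24*t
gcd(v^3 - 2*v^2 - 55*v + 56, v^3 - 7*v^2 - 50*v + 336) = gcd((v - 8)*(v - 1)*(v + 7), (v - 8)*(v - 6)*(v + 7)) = v^2 - v - 56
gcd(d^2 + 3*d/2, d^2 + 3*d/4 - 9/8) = d + 3/2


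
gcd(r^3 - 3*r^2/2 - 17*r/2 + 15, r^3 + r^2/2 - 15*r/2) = r^2 + r/2 - 15/2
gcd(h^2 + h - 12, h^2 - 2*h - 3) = h - 3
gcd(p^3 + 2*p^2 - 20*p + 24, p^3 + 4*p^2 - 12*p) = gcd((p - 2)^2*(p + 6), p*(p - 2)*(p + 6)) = p^2 + 4*p - 12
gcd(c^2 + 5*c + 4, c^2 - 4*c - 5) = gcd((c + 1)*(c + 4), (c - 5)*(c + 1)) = c + 1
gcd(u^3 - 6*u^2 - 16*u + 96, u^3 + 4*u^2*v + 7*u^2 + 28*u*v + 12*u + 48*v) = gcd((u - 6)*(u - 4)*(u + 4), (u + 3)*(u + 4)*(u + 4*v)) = u + 4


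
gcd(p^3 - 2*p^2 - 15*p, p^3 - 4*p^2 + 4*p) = p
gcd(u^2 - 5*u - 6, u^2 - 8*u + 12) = u - 6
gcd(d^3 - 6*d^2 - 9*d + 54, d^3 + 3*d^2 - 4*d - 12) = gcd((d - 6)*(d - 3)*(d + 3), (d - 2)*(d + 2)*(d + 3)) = d + 3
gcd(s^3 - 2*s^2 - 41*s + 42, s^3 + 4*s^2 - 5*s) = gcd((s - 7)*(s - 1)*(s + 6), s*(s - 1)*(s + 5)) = s - 1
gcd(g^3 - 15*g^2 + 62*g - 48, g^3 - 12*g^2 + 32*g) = g - 8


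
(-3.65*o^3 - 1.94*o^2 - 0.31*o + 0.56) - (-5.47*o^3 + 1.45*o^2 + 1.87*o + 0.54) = 1.82*o^3 - 3.39*o^2 - 2.18*o + 0.02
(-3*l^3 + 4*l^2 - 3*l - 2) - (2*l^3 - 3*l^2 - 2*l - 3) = -5*l^3 + 7*l^2 - l + 1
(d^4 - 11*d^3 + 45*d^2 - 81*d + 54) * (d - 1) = d^5 - 12*d^4 + 56*d^3 - 126*d^2 + 135*d - 54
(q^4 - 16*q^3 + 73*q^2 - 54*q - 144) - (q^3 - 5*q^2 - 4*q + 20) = q^4 - 17*q^3 + 78*q^2 - 50*q - 164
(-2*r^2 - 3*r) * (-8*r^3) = 16*r^5 + 24*r^4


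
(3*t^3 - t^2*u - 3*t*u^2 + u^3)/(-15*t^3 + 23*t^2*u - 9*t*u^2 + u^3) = (-t - u)/(5*t - u)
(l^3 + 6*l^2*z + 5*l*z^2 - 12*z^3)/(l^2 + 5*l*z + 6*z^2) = (l^2 + 3*l*z - 4*z^2)/(l + 2*z)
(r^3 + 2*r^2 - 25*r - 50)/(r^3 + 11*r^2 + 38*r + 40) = (r - 5)/(r + 4)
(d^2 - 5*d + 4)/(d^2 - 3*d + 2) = (d - 4)/(d - 2)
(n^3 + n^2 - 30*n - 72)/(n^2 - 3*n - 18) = n + 4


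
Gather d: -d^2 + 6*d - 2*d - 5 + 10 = -d^2 + 4*d + 5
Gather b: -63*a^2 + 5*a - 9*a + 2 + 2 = -63*a^2 - 4*a + 4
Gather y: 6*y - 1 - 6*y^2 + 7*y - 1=-6*y^2 + 13*y - 2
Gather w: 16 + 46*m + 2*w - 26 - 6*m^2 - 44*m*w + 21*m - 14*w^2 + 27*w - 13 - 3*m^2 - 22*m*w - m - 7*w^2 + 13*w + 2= -9*m^2 + 66*m - 21*w^2 + w*(42 - 66*m) - 21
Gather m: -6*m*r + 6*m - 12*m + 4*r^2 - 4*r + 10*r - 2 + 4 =m*(-6*r - 6) + 4*r^2 + 6*r + 2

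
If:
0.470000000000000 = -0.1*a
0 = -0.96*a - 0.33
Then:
No Solution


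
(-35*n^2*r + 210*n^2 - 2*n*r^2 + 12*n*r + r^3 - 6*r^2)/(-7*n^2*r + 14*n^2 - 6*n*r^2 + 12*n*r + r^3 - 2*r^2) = (5*n*r - 30*n + r^2 - 6*r)/(n*r - 2*n + r^2 - 2*r)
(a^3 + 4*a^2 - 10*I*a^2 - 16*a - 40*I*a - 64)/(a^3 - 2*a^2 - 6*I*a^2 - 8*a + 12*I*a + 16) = (a^2 + a*(4 - 8*I) - 32*I)/(a^2 + a*(-2 - 4*I) + 8*I)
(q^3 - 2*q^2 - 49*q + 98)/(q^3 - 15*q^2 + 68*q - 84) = (q + 7)/(q - 6)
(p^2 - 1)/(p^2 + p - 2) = (p + 1)/(p + 2)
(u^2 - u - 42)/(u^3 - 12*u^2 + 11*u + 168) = (u + 6)/(u^2 - 5*u - 24)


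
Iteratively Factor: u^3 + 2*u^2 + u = (u + 1)*(u^2 + u) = (u + 1)^2*(u)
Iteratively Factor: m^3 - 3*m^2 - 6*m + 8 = (m - 1)*(m^2 - 2*m - 8) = (m - 1)*(m + 2)*(m - 4)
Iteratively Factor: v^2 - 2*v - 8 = (v + 2)*(v - 4)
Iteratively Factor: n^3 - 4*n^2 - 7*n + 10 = (n - 1)*(n^2 - 3*n - 10) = (n - 1)*(n + 2)*(n - 5)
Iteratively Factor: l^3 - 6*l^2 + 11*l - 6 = (l - 3)*(l^2 - 3*l + 2) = (l - 3)*(l - 1)*(l - 2)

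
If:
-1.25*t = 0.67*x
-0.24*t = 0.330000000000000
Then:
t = -1.38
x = 2.57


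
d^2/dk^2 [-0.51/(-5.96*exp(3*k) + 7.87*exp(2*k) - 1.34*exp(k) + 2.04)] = ((-27.3564*exp(2*k) + 16.0548*exp(k) - 0.6834)*(5.96*exp(3*k) - 7.87*exp(2*k) + 1.34*exp(k) - 2.04) + 0.51*(17.88*exp(2*k) - 15.74*exp(k) + 1.34)*(35.76*exp(2*k) - 31.48*exp(k) + 2.68)*exp(k))*exp(k)/(5.96*exp(3*k) - 7.87*exp(2*k) + 1.34*exp(k) - 2.04)^3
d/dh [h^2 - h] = 2*h - 1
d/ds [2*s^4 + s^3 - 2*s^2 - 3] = s*(8*s^2 + 3*s - 4)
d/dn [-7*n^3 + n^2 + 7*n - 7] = -21*n^2 + 2*n + 7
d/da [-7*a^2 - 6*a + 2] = -14*a - 6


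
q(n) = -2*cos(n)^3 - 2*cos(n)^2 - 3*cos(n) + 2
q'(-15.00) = -2.23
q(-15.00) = 4.00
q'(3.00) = 0.69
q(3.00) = 4.95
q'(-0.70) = -6.16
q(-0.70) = -2.36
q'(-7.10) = -6.23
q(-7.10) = -1.63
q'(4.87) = -3.73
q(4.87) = 1.47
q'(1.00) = 5.82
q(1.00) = -0.52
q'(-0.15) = -1.92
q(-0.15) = -4.86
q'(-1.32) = -4.23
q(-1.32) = 1.10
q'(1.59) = 2.92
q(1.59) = 2.06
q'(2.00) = 2.16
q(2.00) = 3.05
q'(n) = 6*sin(n)*cos(n)^2 + 4*sin(n)*cos(n) + 3*sin(n)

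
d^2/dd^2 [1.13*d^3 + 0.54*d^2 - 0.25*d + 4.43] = 6.78*d + 1.08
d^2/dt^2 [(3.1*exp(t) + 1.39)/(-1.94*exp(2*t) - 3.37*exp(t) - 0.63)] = (-11.66716*exp(4*t) - 0.658435999999995*exp(3*t) - 4.52970599999995*exp(2*t) - 2.409049*exp(t) + 1.720719)*exp(t)/(7.301384*exp(6*t) + 38.049996*exp(5*t) + 73.210362*exp(4*t) + 62.985637*exp(3*t) + 23.774499*exp(2*t) + 4.012659*exp(t) + 0.250047)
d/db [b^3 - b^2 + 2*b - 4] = 3*b^2 - 2*b + 2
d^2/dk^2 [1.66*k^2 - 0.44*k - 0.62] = 3.32000000000000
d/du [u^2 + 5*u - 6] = 2*u + 5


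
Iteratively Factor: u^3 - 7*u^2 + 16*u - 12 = (u - 3)*(u^2 - 4*u + 4) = (u - 3)*(u - 2)*(u - 2)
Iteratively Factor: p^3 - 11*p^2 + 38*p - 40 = (p - 2)*(p^2 - 9*p + 20) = (p - 4)*(p - 2)*(p - 5)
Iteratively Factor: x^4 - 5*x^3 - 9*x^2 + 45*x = (x + 3)*(x^3 - 8*x^2 + 15*x) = x*(x + 3)*(x^2 - 8*x + 15) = x*(x - 3)*(x + 3)*(x - 5)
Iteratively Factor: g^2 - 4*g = (g)*(g - 4)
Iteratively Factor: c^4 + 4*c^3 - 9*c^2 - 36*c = (c - 3)*(c^3 + 7*c^2 + 12*c) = (c - 3)*(c + 3)*(c^2 + 4*c) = c*(c - 3)*(c + 3)*(c + 4)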